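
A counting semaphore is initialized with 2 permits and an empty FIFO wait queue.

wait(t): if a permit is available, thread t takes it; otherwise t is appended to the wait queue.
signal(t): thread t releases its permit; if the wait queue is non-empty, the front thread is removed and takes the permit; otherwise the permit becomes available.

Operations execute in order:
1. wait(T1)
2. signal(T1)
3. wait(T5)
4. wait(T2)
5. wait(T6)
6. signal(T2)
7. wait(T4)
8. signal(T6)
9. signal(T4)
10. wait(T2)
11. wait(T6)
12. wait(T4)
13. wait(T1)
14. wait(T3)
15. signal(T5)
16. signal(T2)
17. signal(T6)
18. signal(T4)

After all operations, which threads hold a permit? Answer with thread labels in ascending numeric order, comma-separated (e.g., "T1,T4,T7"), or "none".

Step 1: wait(T1) -> count=1 queue=[] holders={T1}
Step 2: signal(T1) -> count=2 queue=[] holders={none}
Step 3: wait(T5) -> count=1 queue=[] holders={T5}
Step 4: wait(T2) -> count=0 queue=[] holders={T2,T5}
Step 5: wait(T6) -> count=0 queue=[T6] holders={T2,T5}
Step 6: signal(T2) -> count=0 queue=[] holders={T5,T6}
Step 7: wait(T4) -> count=0 queue=[T4] holders={T5,T6}
Step 8: signal(T6) -> count=0 queue=[] holders={T4,T5}
Step 9: signal(T4) -> count=1 queue=[] holders={T5}
Step 10: wait(T2) -> count=0 queue=[] holders={T2,T5}
Step 11: wait(T6) -> count=0 queue=[T6] holders={T2,T5}
Step 12: wait(T4) -> count=0 queue=[T6,T4] holders={T2,T5}
Step 13: wait(T1) -> count=0 queue=[T6,T4,T1] holders={T2,T5}
Step 14: wait(T3) -> count=0 queue=[T6,T4,T1,T3] holders={T2,T5}
Step 15: signal(T5) -> count=0 queue=[T4,T1,T3] holders={T2,T6}
Step 16: signal(T2) -> count=0 queue=[T1,T3] holders={T4,T6}
Step 17: signal(T6) -> count=0 queue=[T3] holders={T1,T4}
Step 18: signal(T4) -> count=0 queue=[] holders={T1,T3}
Final holders: T1,T3

Answer: T1,T3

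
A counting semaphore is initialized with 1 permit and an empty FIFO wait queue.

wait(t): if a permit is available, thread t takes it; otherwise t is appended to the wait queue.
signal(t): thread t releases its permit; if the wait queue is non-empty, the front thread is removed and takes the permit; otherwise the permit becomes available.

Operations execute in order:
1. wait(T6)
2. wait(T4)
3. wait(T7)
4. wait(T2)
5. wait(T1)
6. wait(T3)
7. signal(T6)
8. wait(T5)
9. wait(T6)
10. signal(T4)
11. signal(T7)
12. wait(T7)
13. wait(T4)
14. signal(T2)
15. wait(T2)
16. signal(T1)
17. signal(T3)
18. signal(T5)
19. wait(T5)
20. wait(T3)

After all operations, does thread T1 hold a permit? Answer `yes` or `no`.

Step 1: wait(T6) -> count=0 queue=[] holders={T6}
Step 2: wait(T4) -> count=0 queue=[T4] holders={T6}
Step 3: wait(T7) -> count=0 queue=[T4,T7] holders={T6}
Step 4: wait(T2) -> count=0 queue=[T4,T7,T2] holders={T6}
Step 5: wait(T1) -> count=0 queue=[T4,T7,T2,T1] holders={T6}
Step 6: wait(T3) -> count=0 queue=[T4,T7,T2,T1,T3] holders={T6}
Step 7: signal(T6) -> count=0 queue=[T7,T2,T1,T3] holders={T4}
Step 8: wait(T5) -> count=0 queue=[T7,T2,T1,T3,T5] holders={T4}
Step 9: wait(T6) -> count=0 queue=[T7,T2,T1,T3,T5,T6] holders={T4}
Step 10: signal(T4) -> count=0 queue=[T2,T1,T3,T5,T6] holders={T7}
Step 11: signal(T7) -> count=0 queue=[T1,T3,T5,T6] holders={T2}
Step 12: wait(T7) -> count=0 queue=[T1,T3,T5,T6,T7] holders={T2}
Step 13: wait(T4) -> count=0 queue=[T1,T3,T5,T6,T7,T4] holders={T2}
Step 14: signal(T2) -> count=0 queue=[T3,T5,T6,T7,T4] holders={T1}
Step 15: wait(T2) -> count=0 queue=[T3,T5,T6,T7,T4,T2] holders={T1}
Step 16: signal(T1) -> count=0 queue=[T5,T6,T7,T4,T2] holders={T3}
Step 17: signal(T3) -> count=0 queue=[T6,T7,T4,T2] holders={T5}
Step 18: signal(T5) -> count=0 queue=[T7,T4,T2] holders={T6}
Step 19: wait(T5) -> count=0 queue=[T7,T4,T2,T5] holders={T6}
Step 20: wait(T3) -> count=0 queue=[T7,T4,T2,T5,T3] holders={T6}
Final holders: {T6} -> T1 not in holders

Answer: no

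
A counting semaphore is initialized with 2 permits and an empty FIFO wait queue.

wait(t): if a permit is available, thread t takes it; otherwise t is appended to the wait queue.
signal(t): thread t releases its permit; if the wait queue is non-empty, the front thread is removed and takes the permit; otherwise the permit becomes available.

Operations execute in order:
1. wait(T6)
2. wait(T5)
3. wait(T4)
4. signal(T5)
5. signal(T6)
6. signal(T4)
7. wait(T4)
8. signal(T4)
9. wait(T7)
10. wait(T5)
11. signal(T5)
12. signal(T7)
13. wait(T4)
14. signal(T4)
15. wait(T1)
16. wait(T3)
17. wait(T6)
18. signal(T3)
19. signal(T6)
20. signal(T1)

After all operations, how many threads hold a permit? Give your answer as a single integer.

Step 1: wait(T6) -> count=1 queue=[] holders={T6}
Step 2: wait(T5) -> count=0 queue=[] holders={T5,T6}
Step 3: wait(T4) -> count=0 queue=[T4] holders={T5,T6}
Step 4: signal(T5) -> count=0 queue=[] holders={T4,T6}
Step 5: signal(T6) -> count=1 queue=[] holders={T4}
Step 6: signal(T4) -> count=2 queue=[] holders={none}
Step 7: wait(T4) -> count=1 queue=[] holders={T4}
Step 8: signal(T4) -> count=2 queue=[] holders={none}
Step 9: wait(T7) -> count=1 queue=[] holders={T7}
Step 10: wait(T5) -> count=0 queue=[] holders={T5,T7}
Step 11: signal(T5) -> count=1 queue=[] holders={T7}
Step 12: signal(T7) -> count=2 queue=[] holders={none}
Step 13: wait(T4) -> count=1 queue=[] holders={T4}
Step 14: signal(T4) -> count=2 queue=[] holders={none}
Step 15: wait(T1) -> count=1 queue=[] holders={T1}
Step 16: wait(T3) -> count=0 queue=[] holders={T1,T3}
Step 17: wait(T6) -> count=0 queue=[T6] holders={T1,T3}
Step 18: signal(T3) -> count=0 queue=[] holders={T1,T6}
Step 19: signal(T6) -> count=1 queue=[] holders={T1}
Step 20: signal(T1) -> count=2 queue=[] holders={none}
Final holders: {none} -> 0 thread(s)

Answer: 0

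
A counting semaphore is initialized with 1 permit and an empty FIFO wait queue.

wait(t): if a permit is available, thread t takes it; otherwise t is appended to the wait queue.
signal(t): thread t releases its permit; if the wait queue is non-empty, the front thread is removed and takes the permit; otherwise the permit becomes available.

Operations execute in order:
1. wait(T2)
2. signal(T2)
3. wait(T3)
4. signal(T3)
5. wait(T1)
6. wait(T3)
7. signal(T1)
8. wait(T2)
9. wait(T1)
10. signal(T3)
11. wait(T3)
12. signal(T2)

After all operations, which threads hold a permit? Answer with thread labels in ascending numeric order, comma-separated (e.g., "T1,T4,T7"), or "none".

Step 1: wait(T2) -> count=0 queue=[] holders={T2}
Step 2: signal(T2) -> count=1 queue=[] holders={none}
Step 3: wait(T3) -> count=0 queue=[] holders={T3}
Step 4: signal(T3) -> count=1 queue=[] holders={none}
Step 5: wait(T1) -> count=0 queue=[] holders={T1}
Step 6: wait(T3) -> count=0 queue=[T3] holders={T1}
Step 7: signal(T1) -> count=0 queue=[] holders={T3}
Step 8: wait(T2) -> count=0 queue=[T2] holders={T3}
Step 9: wait(T1) -> count=0 queue=[T2,T1] holders={T3}
Step 10: signal(T3) -> count=0 queue=[T1] holders={T2}
Step 11: wait(T3) -> count=0 queue=[T1,T3] holders={T2}
Step 12: signal(T2) -> count=0 queue=[T3] holders={T1}
Final holders: T1

Answer: T1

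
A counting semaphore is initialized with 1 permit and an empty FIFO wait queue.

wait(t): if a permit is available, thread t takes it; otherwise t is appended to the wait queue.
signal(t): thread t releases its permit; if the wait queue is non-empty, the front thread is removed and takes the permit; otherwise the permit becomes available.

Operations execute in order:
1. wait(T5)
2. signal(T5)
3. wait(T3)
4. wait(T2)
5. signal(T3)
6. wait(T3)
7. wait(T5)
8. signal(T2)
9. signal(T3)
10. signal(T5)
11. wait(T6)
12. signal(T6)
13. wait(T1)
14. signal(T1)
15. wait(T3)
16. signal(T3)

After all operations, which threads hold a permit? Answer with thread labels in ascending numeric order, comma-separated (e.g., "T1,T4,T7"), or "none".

Step 1: wait(T5) -> count=0 queue=[] holders={T5}
Step 2: signal(T5) -> count=1 queue=[] holders={none}
Step 3: wait(T3) -> count=0 queue=[] holders={T3}
Step 4: wait(T2) -> count=0 queue=[T2] holders={T3}
Step 5: signal(T3) -> count=0 queue=[] holders={T2}
Step 6: wait(T3) -> count=0 queue=[T3] holders={T2}
Step 7: wait(T5) -> count=0 queue=[T3,T5] holders={T2}
Step 8: signal(T2) -> count=0 queue=[T5] holders={T3}
Step 9: signal(T3) -> count=0 queue=[] holders={T5}
Step 10: signal(T5) -> count=1 queue=[] holders={none}
Step 11: wait(T6) -> count=0 queue=[] holders={T6}
Step 12: signal(T6) -> count=1 queue=[] holders={none}
Step 13: wait(T1) -> count=0 queue=[] holders={T1}
Step 14: signal(T1) -> count=1 queue=[] holders={none}
Step 15: wait(T3) -> count=0 queue=[] holders={T3}
Step 16: signal(T3) -> count=1 queue=[] holders={none}
Final holders: none

Answer: none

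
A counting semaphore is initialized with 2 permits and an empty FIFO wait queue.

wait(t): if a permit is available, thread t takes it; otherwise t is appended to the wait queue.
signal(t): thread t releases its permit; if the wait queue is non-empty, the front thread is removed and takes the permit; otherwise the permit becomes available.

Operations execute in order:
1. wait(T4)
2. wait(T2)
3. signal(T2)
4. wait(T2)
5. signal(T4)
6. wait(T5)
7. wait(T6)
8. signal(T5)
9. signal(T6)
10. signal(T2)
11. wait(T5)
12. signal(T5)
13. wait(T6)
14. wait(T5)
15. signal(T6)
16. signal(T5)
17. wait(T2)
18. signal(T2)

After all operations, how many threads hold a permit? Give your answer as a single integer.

Answer: 0

Derivation:
Step 1: wait(T4) -> count=1 queue=[] holders={T4}
Step 2: wait(T2) -> count=0 queue=[] holders={T2,T4}
Step 3: signal(T2) -> count=1 queue=[] holders={T4}
Step 4: wait(T2) -> count=0 queue=[] holders={T2,T4}
Step 5: signal(T4) -> count=1 queue=[] holders={T2}
Step 6: wait(T5) -> count=0 queue=[] holders={T2,T5}
Step 7: wait(T6) -> count=0 queue=[T6] holders={T2,T5}
Step 8: signal(T5) -> count=0 queue=[] holders={T2,T6}
Step 9: signal(T6) -> count=1 queue=[] holders={T2}
Step 10: signal(T2) -> count=2 queue=[] holders={none}
Step 11: wait(T5) -> count=1 queue=[] holders={T5}
Step 12: signal(T5) -> count=2 queue=[] holders={none}
Step 13: wait(T6) -> count=1 queue=[] holders={T6}
Step 14: wait(T5) -> count=0 queue=[] holders={T5,T6}
Step 15: signal(T6) -> count=1 queue=[] holders={T5}
Step 16: signal(T5) -> count=2 queue=[] holders={none}
Step 17: wait(T2) -> count=1 queue=[] holders={T2}
Step 18: signal(T2) -> count=2 queue=[] holders={none}
Final holders: {none} -> 0 thread(s)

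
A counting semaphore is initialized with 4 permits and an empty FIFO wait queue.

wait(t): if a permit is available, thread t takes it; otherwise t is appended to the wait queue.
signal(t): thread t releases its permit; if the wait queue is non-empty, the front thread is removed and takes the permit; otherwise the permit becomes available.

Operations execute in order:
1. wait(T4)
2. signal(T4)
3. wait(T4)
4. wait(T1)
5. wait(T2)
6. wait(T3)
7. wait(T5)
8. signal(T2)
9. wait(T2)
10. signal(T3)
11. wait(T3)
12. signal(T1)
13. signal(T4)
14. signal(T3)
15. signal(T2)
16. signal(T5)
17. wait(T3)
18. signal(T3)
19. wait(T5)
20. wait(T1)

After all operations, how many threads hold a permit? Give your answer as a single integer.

Step 1: wait(T4) -> count=3 queue=[] holders={T4}
Step 2: signal(T4) -> count=4 queue=[] holders={none}
Step 3: wait(T4) -> count=3 queue=[] holders={T4}
Step 4: wait(T1) -> count=2 queue=[] holders={T1,T4}
Step 5: wait(T2) -> count=1 queue=[] holders={T1,T2,T4}
Step 6: wait(T3) -> count=0 queue=[] holders={T1,T2,T3,T4}
Step 7: wait(T5) -> count=0 queue=[T5] holders={T1,T2,T3,T4}
Step 8: signal(T2) -> count=0 queue=[] holders={T1,T3,T4,T5}
Step 9: wait(T2) -> count=0 queue=[T2] holders={T1,T3,T4,T5}
Step 10: signal(T3) -> count=0 queue=[] holders={T1,T2,T4,T5}
Step 11: wait(T3) -> count=0 queue=[T3] holders={T1,T2,T4,T5}
Step 12: signal(T1) -> count=0 queue=[] holders={T2,T3,T4,T5}
Step 13: signal(T4) -> count=1 queue=[] holders={T2,T3,T5}
Step 14: signal(T3) -> count=2 queue=[] holders={T2,T5}
Step 15: signal(T2) -> count=3 queue=[] holders={T5}
Step 16: signal(T5) -> count=4 queue=[] holders={none}
Step 17: wait(T3) -> count=3 queue=[] holders={T3}
Step 18: signal(T3) -> count=4 queue=[] holders={none}
Step 19: wait(T5) -> count=3 queue=[] holders={T5}
Step 20: wait(T1) -> count=2 queue=[] holders={T1,T5}
Final holders: {T1,T5} -> 2 thread(s)

Answer: 2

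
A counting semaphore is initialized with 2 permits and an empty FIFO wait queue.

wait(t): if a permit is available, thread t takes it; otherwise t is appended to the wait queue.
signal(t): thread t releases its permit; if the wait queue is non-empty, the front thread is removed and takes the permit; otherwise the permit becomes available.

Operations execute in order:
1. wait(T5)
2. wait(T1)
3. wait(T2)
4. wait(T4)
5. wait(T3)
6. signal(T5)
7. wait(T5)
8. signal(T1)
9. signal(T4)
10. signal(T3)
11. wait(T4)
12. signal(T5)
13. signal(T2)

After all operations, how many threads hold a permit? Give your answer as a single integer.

Step 1: wait(T5) -> count=1 queue=[] holders={T5}
Step 2: wait(T1) -> count=0 queue=[] holders={T1,T5}
Step 3: wait(T2) -> count=0 queue=[T2] holders={T1,T5}
Step 4: wait(T4) -> count=0 queue=[T2,T4] holders={T1,T5}
Step 5: wait(T3) -> count=0 queue=[T2,T4,T3] holders={T1,T5}
Step 6: signal(T5) -> count=0 queue=[T4,T3] holders={T1,T2}
Step 7: wait(T5) -> count=0 queue=[T4,T3,T5] holders={T1,T2}
Step 8: signal(T1) -> count=0 queue=[T3,T5] holders={T2,T4}
Step 9: signal(T4) -> count=0 queue=[T5] holders={T2,T3}
Step 10: signal(T3) -> count=0 queue=[] holders={T2,T5}
Step 11: wait(T4) -> count=0 queue=[T4] holders={T2,T5}
Step 12: signal(T5) -> count=0 queue=[] holders={T2,T4}
Step 13: signal(T2) -> count=1 queue=[] holders={T4}
Final holders: {T4} -> 1 thread(s)

Answer: 1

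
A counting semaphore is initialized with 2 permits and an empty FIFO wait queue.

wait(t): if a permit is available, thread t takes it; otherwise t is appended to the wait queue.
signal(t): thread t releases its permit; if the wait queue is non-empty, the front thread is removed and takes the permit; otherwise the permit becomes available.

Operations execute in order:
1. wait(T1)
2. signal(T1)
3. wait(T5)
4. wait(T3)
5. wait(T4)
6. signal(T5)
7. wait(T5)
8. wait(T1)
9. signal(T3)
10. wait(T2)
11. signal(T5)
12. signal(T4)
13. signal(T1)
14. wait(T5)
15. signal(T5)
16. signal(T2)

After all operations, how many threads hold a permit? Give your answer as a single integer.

Step 1: wait(T1) -> count=1 queue=[] holders={T1}
Step 2: signal(T1) -> count=2 queue=[] holders={none}
Step 3: wait(T5) -> count=1 queue=[] holders={T5}
Step 4: wait(T3) -> count=0 queue=[] holders={T3,T5}
Step 5: wait(T4) -> count=0 queue=[T4] holders={T3,T5}
Step 6: signal(T5) -> count=0 queue=[] holders={T3,T4}
Step 7: wait(T5) -> count=0 queue=[T5] holders={T3,T4}
Step 8: wait(T1) -> count=0 queue=[T5,T1] holders={T3,T4}
Step 9: signal(T3) -> count=0 queue=[T1] holders={T4,T5}
Step 10: wait(T2) -> count=0 queue=[T1,T2] holders={T4,T5}
Step 11: signal(T5) -> count=0 queue=[T2] holders={T1,T4}
Step 12: signal(T4) -> count=0 queue=[] holders={T1,T2}
Step 13: signal(T1) -> count=1 queue=[] holders={T2}
Step 14: wait(T5) -> count=0 queue=[] holders={T2,T5}
Step 15: signal(T5) -> count=1 queue=[] holders={T2}
Step 16: signal(T2) -> count=2 queue=[] holders={none}
Final holders: {none} -> 0 thread(s)

Answer: 0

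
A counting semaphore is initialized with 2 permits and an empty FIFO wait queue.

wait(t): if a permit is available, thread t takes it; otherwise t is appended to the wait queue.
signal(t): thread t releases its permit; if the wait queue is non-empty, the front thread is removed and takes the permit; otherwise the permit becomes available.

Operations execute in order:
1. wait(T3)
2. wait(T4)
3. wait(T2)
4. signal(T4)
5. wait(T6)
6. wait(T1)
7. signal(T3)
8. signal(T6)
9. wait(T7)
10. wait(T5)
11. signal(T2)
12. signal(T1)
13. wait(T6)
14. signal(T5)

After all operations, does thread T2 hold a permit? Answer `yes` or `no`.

Answer: no

Derivation:
Step 1: wait(T3) -> count=1 queue=[] holders={T3}
Step 2: wait(T4) -> count=0 queue=[] holders={T3,T4}
Step 3: wait(T2) -> count=0 queue=[T2] holders={T3,T4}
Step 4: signal(T4) -> count=0 queue=[] holders={T2,T3}
Step 5: wait(T6) -> count=0 queue=[T6] holders={T2,T3}
Step 6: wait(T1) -> count=0 queue=[T6,T1] holders={T2,T3}
Step 7: signal(T3) -> count=0 queue=[T1] holders={T2,T6}
Step 8: signal(T6) -> count=0 queue=[] holders={T1,T2}
Step 9: wait(T7) -> count=0 queue=[T7] holders={T1,T2}
Step 10: wait(T5) -> count=0 queue=[T7,T5] holders={T1,T2}
Step 11: signal(T2) -> count=0 queue=[T5] holders={T1,T7}
Step 12: signal(T1) -> count=0 queue=[] holders={T5,T7}
Step 13: wait(T6) -> count=0 queue=[T6] holders={T5,T7}
Step 14: signal(T5) -> count=0 queue=[] holders={T6,T7}
Final holders: {T6,T7} -> T2 not in holders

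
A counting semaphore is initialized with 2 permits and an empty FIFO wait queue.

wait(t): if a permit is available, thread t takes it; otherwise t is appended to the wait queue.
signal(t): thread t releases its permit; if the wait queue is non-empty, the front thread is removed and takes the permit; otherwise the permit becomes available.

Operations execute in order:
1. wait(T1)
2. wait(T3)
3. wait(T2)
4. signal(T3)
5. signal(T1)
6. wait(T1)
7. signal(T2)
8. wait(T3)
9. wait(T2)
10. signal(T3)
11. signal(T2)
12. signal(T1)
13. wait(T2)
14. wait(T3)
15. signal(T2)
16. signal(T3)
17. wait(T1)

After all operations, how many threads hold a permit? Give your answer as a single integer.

Step 1: wait(T1) -> count=1 queue=[] holders={T1}
Step 2: wait(T3) -> count=0 queue=[] holders={T1,T3}
Step 3: wait(T2) -> count=0 queue=[T2] holders={T1,T3}
Step 4: signal(T3) -> count=0 queue=[] holders={T1,T2}
Step 5: signal(T1) -> count=1 queue=[] holders={T2}
Step 6: wait(T1) -> count=0 queue=[] holders={T1,T2}
Step 7: signal(T2) -> count=1 queue=[] holders={T1}
Step 8: wait(T3) -> count=0 queue=[] holders={T1,T3}
Step 9: wait(T2) -> count=0 queue=[T2] holders={T1,T3}
Step 10: signal(T3) -> count=0 queue=[] holders={T1,T2}
Step 11: signal(T2) -> count=1 queue=[] holders={T1}
Step 12: signal(T1) -> count=2 queue=[] holders={none}
Step 13: wait(T2) -> count=1 queue=[] holders={T2}
Step 14: wait(T3) -> count=0 queue=[] holders={T2,T3}
Step 15: signal(T2) -> count=1 queue=[] holders={T3}
Step 16: signal(T3) -> count=2 queue=[] holders={none}
Step 17: wait(T1) -> count=1 queue=[] holders={T1}
Final holders: {T1} -> 1 thread(s)

Answer: 1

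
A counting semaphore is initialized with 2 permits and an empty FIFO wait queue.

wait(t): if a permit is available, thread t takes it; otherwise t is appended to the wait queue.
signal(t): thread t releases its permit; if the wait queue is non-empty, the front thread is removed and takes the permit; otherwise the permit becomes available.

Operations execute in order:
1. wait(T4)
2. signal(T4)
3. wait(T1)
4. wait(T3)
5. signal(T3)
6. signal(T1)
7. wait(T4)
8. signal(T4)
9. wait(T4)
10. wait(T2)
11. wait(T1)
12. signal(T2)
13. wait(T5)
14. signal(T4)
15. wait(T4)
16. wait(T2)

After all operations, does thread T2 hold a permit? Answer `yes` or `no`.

Answer: no

Derivation:
Step 1: wait(T4) -> count=1 queue=[] holders={T4}
Step 2: signal(T4) -> count=2 queue=[] holders={none}
Step 3: wait(T1) -> count=1 queue=[] holders={T1}
Step 4: wait(T3) -> count=0 queue=[] holders={T1,T3}
Step 5: signal(T3) -> count=1 queue=[] holders={T1}
Step 6: signal(T1) -> count=2 queue=[] holders={none}
Step 7: wait(T4) -> count=1 queue=[] holders={T4}
Step 8: signal(T4) -> count=2 queue=[] holders={none}
Step 9: wait(T4) -> count=1 queue=[] holders={T4}
Step 10: wait(T2) -> count=0 queue=[] holders={T2,T4}
Step 11: wait(T1) -> count=0 queue=[T1] holders={T2,T4}
Step 12: signal(T2) -> count=0 queue=[] holders={T1,T4}
Step 13: wait(T5) -> count=0 queue=[T5] holders={T1,T4}
Step 14: signal(T4) -> count=0 queue=[] holders={T1,T5}
Step 15: wait(T4) -> count=0 queue=[T4] holders={T1,T5}
Step 16: wait(T2) -> count=0 queue=[T4,T2] holders={T1,T5}
Final holders: {T1,T5} -> T2 not in holders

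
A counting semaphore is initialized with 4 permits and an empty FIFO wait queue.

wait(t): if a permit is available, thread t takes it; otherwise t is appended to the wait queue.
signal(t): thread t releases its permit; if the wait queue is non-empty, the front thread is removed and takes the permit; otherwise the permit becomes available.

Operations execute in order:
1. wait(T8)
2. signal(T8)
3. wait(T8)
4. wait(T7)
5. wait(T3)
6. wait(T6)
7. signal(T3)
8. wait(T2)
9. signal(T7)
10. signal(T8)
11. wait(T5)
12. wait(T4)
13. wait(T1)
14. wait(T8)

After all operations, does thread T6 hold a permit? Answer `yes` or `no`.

Answer: yes

Derivation:
Step 1: wait(T8) -> count=3 queue=[] holders={T8}
Step 2: signal(T8) -> count=4 queue=[] holders={none}
Step 3: wait(T8) -> count=3 queue=[] holders={T8}
Step 4: wait(T7) -> count=2 queue=[] holders={T7,T8}
Step 5: wait(T3) -> count=1 queue=[] holders={T3,T7,T8}
Step 6: wait(T6) -> count=0 queue=[] holders={T3,T6,T7,T8}
Step 7: signal(T3) -> count=1 queue=[] holders={T6,T7,T8}
Step 8: wait(T2) -> count=0 queue=[] holders={T2,T6,T7,T8}
Step 9: signal(T7) -> count=1 queue=[] holders={T2,T6,T8}
Step 10: signal(T8) -> count=2 queue=[] holders={T2,T6}
Step 11: wait(T5) -> count=1 queue=[] holders={T2,T5,T6}
Step 12: wait(T4) -> count=0 queue=[] holders={T2,T4,T5,T6}
Step 13: wait(T1) -> count=0 queue=[T1] holders={T2,T4,T5,T6}
Step 14: wait(T8) -> count=0 queue=[T1,T8] holders={T2,T4,T5,T6}
Final holders: {T2,T4,T5,T6} -> T6 in holders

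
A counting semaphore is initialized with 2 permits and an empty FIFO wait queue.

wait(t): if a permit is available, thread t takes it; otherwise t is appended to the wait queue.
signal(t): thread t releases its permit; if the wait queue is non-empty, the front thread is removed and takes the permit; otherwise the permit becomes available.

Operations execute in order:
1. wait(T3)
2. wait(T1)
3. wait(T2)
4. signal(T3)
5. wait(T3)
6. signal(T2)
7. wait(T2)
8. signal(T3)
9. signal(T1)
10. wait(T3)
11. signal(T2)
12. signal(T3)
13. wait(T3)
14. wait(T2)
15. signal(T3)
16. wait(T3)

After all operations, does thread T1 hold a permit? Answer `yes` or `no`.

Step 1: wait(T3) -> count=1 queue=[] holders={T3}
Step 2: wait(T1) -> count=0 queue=[] holders={T1,T3}
Step 3: wait(T2) -> count=0 queue=[T2] holders={T1,T3}
Step 4: signal(T3) -> count=0 queue=[] holders={T1,T2}
Step 5: wait(T3) -> count=0 queue=[T3] holders={T1,T2}
Step 6: signal(T2) -> count=0 queue=[] holders={T1,T3}
Step 7: wait(T2) -> count=0 queue=[T2] holders={T1,T3}
Step 8: signal(T3) -> count=0 queue=[] holders={T1,T2}
Step 9: signal(T1) -> count=1 queue=[] holders={T2}
Step 10: wait(T3) -> count=0 queue=[] holders={T2,T3}
Step 11: signal(T2) -> count=1 queue=[] holders={T3}
Step 12: signal(T3) -> count=2 queue=[] holders={none}
Step 13: wait(T3) -> count=1 queue=[] holders={T3}
Step 14: wait(T2) -> count=0 queue=[] holders={T2,T3}
Step 15: signal(T3) -> count=1 queue=[] holders={T2}
Step 16: wait(T3) -> count=0 queue=[] holders={T2,T3}
Final holders: {T2,T3} -> T1 not in holders

Answer: no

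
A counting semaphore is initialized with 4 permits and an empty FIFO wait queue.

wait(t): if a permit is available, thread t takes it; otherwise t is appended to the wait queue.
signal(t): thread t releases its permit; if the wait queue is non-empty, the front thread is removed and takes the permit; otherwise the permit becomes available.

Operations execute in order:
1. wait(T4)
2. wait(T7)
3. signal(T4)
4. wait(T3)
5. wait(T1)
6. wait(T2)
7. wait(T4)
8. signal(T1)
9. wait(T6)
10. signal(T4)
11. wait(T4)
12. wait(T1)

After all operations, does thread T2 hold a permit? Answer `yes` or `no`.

Step 1: wait(T4) -> count=3 queue=[] holders={T4}
Step 2: wait(T7) -> count=2 queue=[] holders={T4,T7}
Step 3: signal(T4) -> count=3 queue=[] holders={T7}
Step 4: wait(T3) -> count=2 queue=[] holders={T3,T7}
Step 5: wait(T1) -> count=1 queue=[] holders={T1,T3,T7}
Step 6: wait(T2) -> count=0 queue=[] holders={T1,T2,T3,T7}
Step 7: wait(T4) -> count=0 queue=[T4] holders={T1,T2,T3,T7}
Step 8: signal(T1) -> count=0 queue=[] holders={T2,T3,T4,T7}
Step 9: wait(T6) -> count=0 queue=[T6] holders={T2,T3,T4,T7}
Step 10: signal(T4) -> count=0 queue=[] holders={T2,T3,T6,T7}
Step 11: wait(T4) -> count=0 queue=[T4] holders={T2,T3,T6,T7}
Step 12: wait(T1) -> count=0 queue=[T4,T1] holders={T2,T3,T6,T7}
Final holders: {T2,T3,T6,T7} -> T2 in holders

Answer: yes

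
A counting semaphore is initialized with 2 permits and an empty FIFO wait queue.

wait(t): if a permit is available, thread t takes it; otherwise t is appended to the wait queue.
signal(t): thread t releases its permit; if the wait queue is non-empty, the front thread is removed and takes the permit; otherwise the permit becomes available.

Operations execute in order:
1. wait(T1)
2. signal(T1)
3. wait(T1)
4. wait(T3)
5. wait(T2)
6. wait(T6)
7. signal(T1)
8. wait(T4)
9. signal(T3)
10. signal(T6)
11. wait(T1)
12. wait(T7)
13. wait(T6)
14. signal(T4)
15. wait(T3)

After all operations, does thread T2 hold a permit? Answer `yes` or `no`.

Step 1: wait(T1) -> count=1 queue=[] holders={T1}
Step 2: signal(T1) -> count=2 queue=[] holders={none}
Step 3: wait(T1) -> count=1 queue=[] holders={T1}
Step 4: wait(T3) -> count=0 queue=[] holders={T1,T3}
Step 5: wait(T2) -> count=0 queue=[T2] holders={T1,T3}
Step 6: wait(T6) -> count=0 queue=[T2,T6] holders={T1,T3}
Step 7: signal(T1) -> count=0 queue=[T6] holders={T2,T3}
Step 8: wait(T4) -> count=0 queue=[T6,T4] holders={T2,T3}
Step 9: signal(T3) -> count=0 queue=[T4] holders={T2,T6}
Step 10: signal(T6) -> count=0 queue=[] holders={T2,T4}
Step 11: wait(T1) -> count=0 queue=[T1] holders={T2,T4}
Step 12: wait(T7) -> count=0 queue=[T1,T7] holders={T2,T4}
Step 13: wait(T6) -> count=0 queue=[T1,T7,T6] holders={T2,T4}
Step 14: signal(T4) -> count=0 queue=[T7,T6] holders={T1,T2}
Step 15: wait(T3) -> count=0 queue=[T7,T6,T3] holders={T1,T2}
Final holders: {T1,T2} -> T2 in holders

Answer: yes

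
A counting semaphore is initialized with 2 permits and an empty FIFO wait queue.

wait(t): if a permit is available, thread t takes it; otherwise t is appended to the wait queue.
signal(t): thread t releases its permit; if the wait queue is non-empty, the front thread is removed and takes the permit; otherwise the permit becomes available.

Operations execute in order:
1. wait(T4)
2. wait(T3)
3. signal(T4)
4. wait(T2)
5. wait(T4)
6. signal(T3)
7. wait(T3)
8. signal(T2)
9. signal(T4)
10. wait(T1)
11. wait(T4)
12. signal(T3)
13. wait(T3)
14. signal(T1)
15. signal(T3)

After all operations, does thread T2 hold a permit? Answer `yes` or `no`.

Answer: no

Derivation:
Step 1: wait(T4) -> count=1 queue=[] holders={T4}
Step 2: wait(T3) -> count=0 queue=[] holders={T3,T4}
Step 3: signal(T4) -> count=1 queue=[] holders={T3}
Step 4: wait(T2) -> count=0 queue=[] holders={T2,T3}
Step 5: wait(T4) -> count=0 queue=[T4] holders={T2,T3}
Step 6: signal(T3) -> count=0 queue=[] holders={T2,T4}
Step 7: wait(T3) -> count=0 queue=[T3] holders={T2,T4}
Step 8: signal(T2) -> count=0 queue=[] holders={T3,T4}
Step 9: signal(T4) -> count=1 queue=[] holders={T3}
Step 10: wait(T1) -> count=0 queue=[] holders={T1,T3}
Step 11: wait(T4) -> count=0 queue=[T4] holders={T1,T3}
Step 12: signal(T3) -> count=0 queue=[] holders={T1,T4}
Step 13: wait(T3) -> count=0 queue=[T3] holders={T1,T4}
Step 14: signal(T1) -> count=0 queue=[] holders={T3,T4}
Step 15: signal(T3) -> count=1 queue=[] holders={T4}
Final holders: {T4} -> T2 not in holders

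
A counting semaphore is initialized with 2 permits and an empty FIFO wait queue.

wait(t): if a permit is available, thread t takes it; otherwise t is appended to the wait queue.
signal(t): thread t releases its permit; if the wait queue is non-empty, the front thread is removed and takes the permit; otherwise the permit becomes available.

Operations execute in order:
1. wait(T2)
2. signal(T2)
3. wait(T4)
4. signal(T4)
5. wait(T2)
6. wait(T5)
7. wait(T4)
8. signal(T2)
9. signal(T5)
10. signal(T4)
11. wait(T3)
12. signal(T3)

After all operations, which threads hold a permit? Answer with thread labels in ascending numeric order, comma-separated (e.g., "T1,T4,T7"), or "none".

Answer: none

Derivation:
Step 1: wait(T2) -> count=1 queue=[] holders={T2}
Step 2: signal(T2) -> count=2 queue=[] holders={none}
Step 3: wait(T4) -> count=1 queue=[] holders={T4}
Step 4: signal(T4) -> count=2 queue=[] holders={none}
Step 5: wait(T2) -> count=1 queue=[] holders={T2}
Step 6: wait(T5) -> count=0 queue=[] holders={T2,T5}
Step 7: wait(T4) -> count=0 queue=[T4] holders={T2,T5}
Step 8: signal(T2) -> count=0 queue=[] holders={T4,T5}
Step 9: signal(T5) -> count=1 queue=[] holders={T4}
Step 10: signal(T4) -> count=2 queue=[] holders={none}
Step 11: wait(T3) -> count=1 queue=[] holders={T3}
Step 12: signal(T3) -> count=2 queue=[] holders={none}
Final holders: none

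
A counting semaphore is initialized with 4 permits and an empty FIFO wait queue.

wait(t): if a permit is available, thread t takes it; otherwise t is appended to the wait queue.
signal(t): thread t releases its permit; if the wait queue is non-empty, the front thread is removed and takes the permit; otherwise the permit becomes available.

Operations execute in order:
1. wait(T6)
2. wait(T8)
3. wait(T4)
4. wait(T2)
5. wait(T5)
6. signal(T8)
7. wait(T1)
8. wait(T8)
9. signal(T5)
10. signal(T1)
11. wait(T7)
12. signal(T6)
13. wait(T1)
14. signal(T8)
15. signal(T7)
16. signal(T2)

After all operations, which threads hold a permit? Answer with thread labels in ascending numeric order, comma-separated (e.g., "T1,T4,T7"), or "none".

Step 1: wait(T6) -> count=3 queue=[] holders={T6}
Step 2: wait(T8) -> count=2 queue=[] holders={T6,T8}
Step 3: wait(T4) -> count=1 queue=[] holders={T4,T6,T8}
Step 4: wait(T2) -> count=0 queue=[] holders={T2,T4,T6,T8}
Step 5: wait(T5) -> count=0 queue=[T5] holders={T2,T4,T6,T8}
Step 6: signal(T8) -> count=0 queue=[] holders={T2,T4,T5,T6}
Step 7: wait(T1) -> count=0 queue=[T1] holders={T2,T4,T5,T6}
Step 8: wait(T8) -> count=0 queue=[T1,T8] holders={T2,T4,T5,T6}
Step 9: signal(T5) -> count=0 queue=[T8] holders={T1,T2,T4,T6}
Step 10: signal(T1) -> count=0 queue=[] holders={T2,T4,T6,T8}
Step 11: wait(T7) -> count=0 queue=[T7] holders={T2,T4,T6,T8}
Step 12: signal(T6) -> count=0 queue=[] holders={T2,T4,T7,T8}
Step 13: wait(T1) -> count=0 queue=[T1] holders={T2,T4,T7,T8}
Step 14: signal(T8) -> count=0 queue=[] holders={T1,T2,T4,T7}
Step 15: signal(T7) -> count=1 queue=[] holders={T1,T2,T4}
Step 16: signal(T2) -> count=2 queue=[] holders={T1,T4}
Final holders: T1,T4

Answer: T1,T4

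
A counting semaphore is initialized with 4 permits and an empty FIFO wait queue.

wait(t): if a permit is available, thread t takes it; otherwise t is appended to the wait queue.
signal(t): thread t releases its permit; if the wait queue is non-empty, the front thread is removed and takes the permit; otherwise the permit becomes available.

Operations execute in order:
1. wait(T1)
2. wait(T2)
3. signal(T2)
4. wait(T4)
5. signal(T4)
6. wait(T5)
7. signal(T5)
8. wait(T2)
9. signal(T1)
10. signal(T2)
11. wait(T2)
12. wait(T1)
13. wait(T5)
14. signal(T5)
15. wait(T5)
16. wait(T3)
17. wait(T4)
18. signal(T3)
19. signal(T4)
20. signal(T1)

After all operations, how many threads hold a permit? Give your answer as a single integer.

Step 1: wait(T1) -> count=3 queue=[] holders={T1}
Step 2: wait(T2) -> count=2 queue=[] holders={T1,T2}
Step 3: signal(T2) -> count=3 queue=[] holders={T1}
Step 4: wait(T4) -> count=2 queue=[] holders={T1,T4}
Step 5: signal(T4) -> count=3 queue=[] holders={T1}
Step 6: wait(T5) -> count=2 queue=[] holders={T1,T5}
Step 7: signal(T5) -> count=3 queue=[] holders={T1}
Step 8: wait(T2) -> count=2 queue=[] holders={T1,T2}
Step 9: signal(T1) -> count=3 queue=[] holders={T2}
Step 10: signal(T2) -> count=4 queue=[] holders={none}
Step 11: wait(T2) -> count=3 queue=[] holders={T2}
Step 12: wait(T1) -> count=2 queue=[] holders={T1,T2}
Step 13: wait(T5) -> count=1 queue=[] holders={T1,T2,T5}
Step 14: signal(T5) -> count=2 queue=[] holders={T1,T2}
Step 15: wait(T5) -> count=1 queue=[] holders={T1,T2,T5}
Step 16: wait(T3) -> count=0 queue=[] holders={T1,T2,T3,T5}
Step 17: wait(T4) -> count=0 queue=[T4] holders={T1,T2,T3,T5}
Step 18: signal(T3) -> count=0 queue=[] holders={T1,T2,T4,T5}
Step 19: signal(T4) -> count=1 queue=[] holders={T1,T2,T5}
Step 20: signal(T1) -> count=2 queue=[] holders={T2,T5}
Final holders: {T2,T5} -> 2 thread(s)

Answer: 2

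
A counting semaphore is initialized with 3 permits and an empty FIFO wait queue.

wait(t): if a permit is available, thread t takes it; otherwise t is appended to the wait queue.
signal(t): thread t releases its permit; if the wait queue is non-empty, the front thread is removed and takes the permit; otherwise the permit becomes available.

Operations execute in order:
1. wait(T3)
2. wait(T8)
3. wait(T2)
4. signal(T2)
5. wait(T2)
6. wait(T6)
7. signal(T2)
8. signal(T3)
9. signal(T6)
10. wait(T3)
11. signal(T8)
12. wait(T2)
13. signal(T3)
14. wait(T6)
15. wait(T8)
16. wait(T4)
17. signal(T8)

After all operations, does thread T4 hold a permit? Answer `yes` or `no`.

Answer: yes

Derivation:
Step 1: wait(T3) -> count=2 queue=[] holders={T3}
Step 2: wait(T8) -> count=1 queue=[] holders={T3,T8}
Step 3: wait(T2) -> count=0 queue=[] holders={T2,T3,T8}
Step 4: signal(T2) -> count=1 queue=[] holders={T3,T8}
Step 5: wait(T2) -> count=0 queue=[] holders={T2,T3,T8}
Step 6: wait(T6) -> count=0 queue=[T6] holders={T2,T3,T8}
Step 7: signal(T2) -> count=0 queue=[] holders={T3,T6,T8}
Step 8: signal(T3) -> count=1 queue=[] holders={T6,T8}
Step 9: signal(T6) -> count=2 queue=[] holders={T8}
Step 10: wait(T3) -> count=1 queue=[] holders={T3,T8}
Step 11: signal(T8) -> count=2 queue=[] holders={T3}
Step 12: wait(T2) -> count=1 queue=[] holders={T2,T3}
Step 13: signal(T3) -> count=2 queue=[] holders={T2}
Step 14: wait(T6) -> count=1 queue=[] holders={T2,T6}
Step 15: wait(T8) -> count=0 queue=[] holders={T2,T6,T8}
Step 16: wait(T4) -> count=0 queue=[T4] holders={T2,T6,T8}
Step 17: signal(T8) -> count=0 queue=[] holders={T2,T4,T6}
Final holders: {T2,T4,T6} -> T4 in holders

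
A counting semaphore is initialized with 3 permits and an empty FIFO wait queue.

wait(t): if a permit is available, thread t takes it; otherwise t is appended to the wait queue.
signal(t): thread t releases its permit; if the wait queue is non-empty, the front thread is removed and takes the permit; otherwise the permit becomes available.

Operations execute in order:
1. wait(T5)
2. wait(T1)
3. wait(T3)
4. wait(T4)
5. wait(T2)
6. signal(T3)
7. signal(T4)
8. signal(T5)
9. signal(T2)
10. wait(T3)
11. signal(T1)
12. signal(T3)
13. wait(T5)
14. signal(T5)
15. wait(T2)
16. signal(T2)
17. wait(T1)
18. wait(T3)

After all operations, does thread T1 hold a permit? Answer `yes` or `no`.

Answer: yes

Derivation:
Step 1: wait(T5) -> count=2 queue=[] holders={T5}
Step 2: wait(T1) -> count=1 queue=[] holders={T1,T5}
Step 3: wait(T3) -> count=0 queue=[] holders={T1,T3,T5}
Step 4: wait(T4) -> count=0 queue=[T4] holders={T1,T3,T5}
Step 5: wait(T2) -> count=0 queue=[T4,T2] holders={T1,T3,T5}
Step 6: signal(T3) -> count=0 queue=[T2] holders={T1,T4,T5}
Step 7: signal(T4) -> count=0 queue=[] holders={T1,T2,T5}
Step 8: signal(T5) -> count=1 queue=[] holders={T1,T2}
Step 9: signal(T2) -> count=2 queue=[] holders={T1}
Step 10: wait(T3) -> count=1 queue=[] holders={T1,T3}
Step 11: signal(T1) -> count=2 queue=[] holders={T3}
Step 12: signal(T3) -> count=3 queue=[] holders={none}
Step 13: wait(T5) -> count=2 queue=[] holders={T5}
Step 14: signal(T5) -> count=3 queue=[] holders={none}
Step 15: wait(T2) -> count=2 queue=[] holders={T2}
Step 16: signal(T2) -> count=3 queue=[] holders={none}
Step 17: wait(T1) -> count=2 queue=[] holders={T1}
Step 18: wait(T3) -> count=1 queue=[] holders={T1,T3}
Final holders: {T1,T3} -> T1 in holders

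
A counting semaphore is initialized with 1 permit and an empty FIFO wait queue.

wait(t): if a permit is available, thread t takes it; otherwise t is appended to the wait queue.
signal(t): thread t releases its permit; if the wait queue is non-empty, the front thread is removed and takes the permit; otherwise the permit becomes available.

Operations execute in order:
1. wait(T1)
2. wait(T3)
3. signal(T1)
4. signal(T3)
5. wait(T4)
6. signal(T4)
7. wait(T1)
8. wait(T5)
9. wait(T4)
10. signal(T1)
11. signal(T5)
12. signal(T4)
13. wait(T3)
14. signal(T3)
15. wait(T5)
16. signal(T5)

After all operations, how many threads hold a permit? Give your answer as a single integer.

Step 1: wait(T1) -> count=0 queue=[] holders={T1}
Step 2: wait(T3) -> count=0 queue=[T3] holders={T1}
Step 3: signal(T1) -> count=0 queue=[] holders={T3}
Step 4: signal(T3) -> count=1 queue=[] holders={none}
Step 5: wait(T4) -> count=0 queue=[] holders={T4}
Step 6: signal(T4) -> count=1 queue=[] holders={none}
Step 7: wait(T1) -> count=0 queue=[] holders={T1}
Step 8: wait(T5) -> count=0 queue=[T5] holders={T1}
Step 9: wait(T4) -> count=0 queue=[T5,T4] holders={T1}
Step 10: signal(T1) -> count=0 queue=[T4] holders={T5}
Step 11: signal(T5) -> count=0 queue=[] holders={T4}
Step 12: signal(T4) -> count=1 queue=[] holders={none}
Step 13: wait(T3) -> count=0 queue=[] holders={T3}
Step 14: signal(T3) -> count=1 queue=[] holders={none}
Step 15: wait(T5) -> count=0 queue=[] holders={T5}
Step 16: signal(T5) -> count=1 queue=[] holders={none}
Final holders: {none} -> 0 thread(s)

Answer: 0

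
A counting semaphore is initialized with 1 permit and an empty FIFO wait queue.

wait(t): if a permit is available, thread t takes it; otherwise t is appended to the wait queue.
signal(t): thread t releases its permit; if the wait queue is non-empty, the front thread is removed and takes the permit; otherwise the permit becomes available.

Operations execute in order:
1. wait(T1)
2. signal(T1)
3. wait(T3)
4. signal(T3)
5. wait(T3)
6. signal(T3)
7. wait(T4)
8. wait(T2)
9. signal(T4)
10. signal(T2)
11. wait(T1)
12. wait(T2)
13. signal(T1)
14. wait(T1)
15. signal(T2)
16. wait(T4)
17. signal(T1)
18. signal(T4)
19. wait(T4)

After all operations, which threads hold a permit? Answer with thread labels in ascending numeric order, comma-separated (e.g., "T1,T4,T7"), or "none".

Step 1: wait(T1) -> count=0 queue=[] holders={T1}
Step 2: signal(T1) -> count=1 queue=[] holders={none}
Step 3: wait(T3) -> count=0 queue=[] holders={T3}
Step 4: signal(T3) -> count=1 queue=[] holders={none}
Step 5: wait(T3) -> count=0 queue=[] holders={T3}
Step 6: signal(T3) -> count=1 queue=[] holders={none}
Step 7: wait(T4) -> count=0 queue=[] holders={T4}
Step 8: wait(T2) -> count=0 queue=[T2] holders={T4}
Step 9: signal(T4) -> count=0 queue=[] holders={T2}
Step 10: signal(T2) -> count=1 queue=[] holders={none}
Step 11: wait(T1) -> count=0 queue=[] holders={T1}
Step 12: wait(T2) -> count=0 queue=[T2] holders={T1}
Step 13: signal(T1) -> count=0 queue=[] holders={T2}
Step 14: wait(T1) -> count=0 queue=[T1] holders={T2}
Step 15: signal(T2) -> count=0 queue=[] holders={T1}
Step 16: wait(T4) -> count=0 queue=[T4] holders={T1}
Step 17: signal(T1) -> count=0 queue=[] holders={T4}
Step 18: signal(T4) -> count=1 queue=[] holders={none}
Step 19: wait(T4) -> count=0 queue=[] holders={T4}
Final holders: T4

Answer: T4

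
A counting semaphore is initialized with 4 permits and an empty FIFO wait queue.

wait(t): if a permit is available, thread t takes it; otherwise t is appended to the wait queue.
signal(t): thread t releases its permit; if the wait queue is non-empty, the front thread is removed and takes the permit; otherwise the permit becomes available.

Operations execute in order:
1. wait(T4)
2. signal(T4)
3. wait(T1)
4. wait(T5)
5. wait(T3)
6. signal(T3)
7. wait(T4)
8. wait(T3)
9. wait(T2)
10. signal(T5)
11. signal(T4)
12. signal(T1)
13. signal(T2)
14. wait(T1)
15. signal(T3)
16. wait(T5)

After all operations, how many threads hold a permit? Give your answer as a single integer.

Step 1: wait(T4) -> count=3 queue=[] holders={T4}
Step 2: signal(T4) -> count=4 queue=[] holders={none}
Step 3: wait(T1) -> count=3 queue=[] holders={T1}
Step 4: wait(T5) -> count=2 queue=[] holders={T1,T5}
Step 5: wait(T3) -> count=1 queue=[] holders={T1,T3,T5}
Step 6: signal(T3) -> count=2 queue=[] holders={T1,T5}
Step 7: wait(T4) -> count=1 queue=[] holders={T1,T4,T5}
Step 8: wait(T3) -> count=0 queue=[] holders={T1,T3,T4,T5}
Step 9: wait(T2) -> count=0 queue=[T2] holders={T1,T3,T4,T5}
Step 10: signal(T5) -> count=0 queue=[] holders={T1,T2,T3,T4}
Step 11: signal(T4) -> count=1 queue=[] holders={T1,T2,T3}
Step 12: signal(T1) -> count=2 queue=[] holders={T2,T3}
Step 13: signal(T2) -> count=3 queue=[] holders={T3}
Step 14: wait(T1) -> count=2 queue=[] holders={T1,T3}
Step 15: signal(T3) -> count=3 queue=[] holders={T1}
Step 16: wait(T5) -> count=2 queue=[] holders={T1,T5}
Final holders: {T1,T5} -> 2 thread(s)

Answer: 2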